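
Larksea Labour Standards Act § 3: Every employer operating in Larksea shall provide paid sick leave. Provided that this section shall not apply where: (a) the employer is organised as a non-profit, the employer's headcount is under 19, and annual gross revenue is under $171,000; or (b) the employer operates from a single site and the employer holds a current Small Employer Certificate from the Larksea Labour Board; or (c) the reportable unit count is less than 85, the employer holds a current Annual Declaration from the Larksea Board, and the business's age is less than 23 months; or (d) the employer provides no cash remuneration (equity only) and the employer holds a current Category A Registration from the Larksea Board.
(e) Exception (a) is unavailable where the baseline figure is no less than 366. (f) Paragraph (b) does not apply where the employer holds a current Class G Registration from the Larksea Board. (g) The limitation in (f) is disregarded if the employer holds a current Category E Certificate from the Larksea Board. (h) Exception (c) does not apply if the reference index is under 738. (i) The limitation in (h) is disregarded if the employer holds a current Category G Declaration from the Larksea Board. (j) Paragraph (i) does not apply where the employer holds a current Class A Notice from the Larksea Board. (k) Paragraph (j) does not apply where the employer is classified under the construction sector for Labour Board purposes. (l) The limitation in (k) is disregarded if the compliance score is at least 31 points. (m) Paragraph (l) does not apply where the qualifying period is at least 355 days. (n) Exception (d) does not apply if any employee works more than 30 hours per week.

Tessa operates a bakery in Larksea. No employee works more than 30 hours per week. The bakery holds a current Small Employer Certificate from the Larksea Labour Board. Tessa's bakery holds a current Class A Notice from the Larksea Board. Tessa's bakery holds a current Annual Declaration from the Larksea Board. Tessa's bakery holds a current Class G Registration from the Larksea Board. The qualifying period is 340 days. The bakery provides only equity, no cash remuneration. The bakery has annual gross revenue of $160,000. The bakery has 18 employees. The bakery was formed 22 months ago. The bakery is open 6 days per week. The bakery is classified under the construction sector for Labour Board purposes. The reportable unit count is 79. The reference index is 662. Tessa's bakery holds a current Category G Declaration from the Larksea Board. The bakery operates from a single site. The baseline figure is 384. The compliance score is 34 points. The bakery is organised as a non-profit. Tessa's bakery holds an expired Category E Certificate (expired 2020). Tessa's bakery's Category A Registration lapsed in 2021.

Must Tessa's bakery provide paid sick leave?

Yes — Tessa's bakery must provide paid sick leave.

Exception (a): the employer is a non-profit; the employer's headcount is 18, under the 19 limit; annual gross revenue is $160,000, under the $171,000 limit — every condition holds. But: (e) operates against (a): the baseline figure is 384, meeting the 366 threshold. So (a) is unavailable.
Exception (b): the employer operates from a single site; a current Small Employer Certificate is held — every condition holds. Turning to paragraphs (f)–(g): (f) is triggered — a current Class G Registration is held. (g) is not engaged (the Category E Certificate is not current), so (f) stands. (b) is therefore removed.
Exception (c) is satisfied on its face — the reportable unit count is 79, less than the 85 limit; a current Annual Declaration is held; the business's age is 22 months, less than the 23 months limit. But: (h) operates against (c): the reference index is 662, under the 738 limit. (i) operates (a current Category G Declaration is held), but is displaced by (j): (j) operates — a current Class A Notice is held. (k) is engaged (the bakery is classified under the construction sector), but is set aside by (l): (l) operates — the compliance score is 34 points, meeting the 31 points threshold. (m) is not triggered (the qualifying period is 340 days, short of 355 days), so (l) stands. (c) is therefore removed.
Exception (d) requires that the employer holds a current Category A Registration from the Larksea Board; but the Category A Registration is not current, so (d) is unavailable.
Every exception is unavailable, so the rule governs.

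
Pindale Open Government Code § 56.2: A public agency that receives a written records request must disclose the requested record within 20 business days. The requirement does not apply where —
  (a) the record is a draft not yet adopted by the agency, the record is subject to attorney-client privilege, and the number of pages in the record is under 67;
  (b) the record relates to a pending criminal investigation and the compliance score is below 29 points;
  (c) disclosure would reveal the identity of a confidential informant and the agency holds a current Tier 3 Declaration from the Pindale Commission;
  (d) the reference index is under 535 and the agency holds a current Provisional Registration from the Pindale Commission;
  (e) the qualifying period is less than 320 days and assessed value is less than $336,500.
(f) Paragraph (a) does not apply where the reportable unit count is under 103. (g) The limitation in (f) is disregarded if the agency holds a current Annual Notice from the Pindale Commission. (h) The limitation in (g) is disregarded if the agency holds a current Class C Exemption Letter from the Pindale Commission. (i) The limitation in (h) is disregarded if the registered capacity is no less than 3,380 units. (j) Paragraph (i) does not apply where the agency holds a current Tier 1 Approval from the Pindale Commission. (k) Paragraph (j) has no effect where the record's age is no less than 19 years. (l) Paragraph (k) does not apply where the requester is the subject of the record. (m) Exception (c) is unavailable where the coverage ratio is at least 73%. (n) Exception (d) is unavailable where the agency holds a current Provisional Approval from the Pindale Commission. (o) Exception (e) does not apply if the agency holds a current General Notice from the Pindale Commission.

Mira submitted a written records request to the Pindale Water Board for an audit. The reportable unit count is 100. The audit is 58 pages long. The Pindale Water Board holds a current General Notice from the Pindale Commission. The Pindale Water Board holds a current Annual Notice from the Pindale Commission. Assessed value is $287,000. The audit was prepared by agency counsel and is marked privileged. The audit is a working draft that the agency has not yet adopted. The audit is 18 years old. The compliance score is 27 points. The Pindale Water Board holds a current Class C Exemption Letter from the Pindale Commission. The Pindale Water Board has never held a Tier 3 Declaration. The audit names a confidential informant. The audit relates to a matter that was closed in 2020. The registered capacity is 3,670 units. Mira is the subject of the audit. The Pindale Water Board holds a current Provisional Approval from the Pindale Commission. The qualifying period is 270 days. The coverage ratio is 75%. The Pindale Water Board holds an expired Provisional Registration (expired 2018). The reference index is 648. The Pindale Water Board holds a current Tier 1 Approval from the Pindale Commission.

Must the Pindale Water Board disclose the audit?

Yes — the Pindale Water Board must disclose the audit.

All of (a)'s requirements are met (the audit is an unadopted draft; the audit is privileged; the number of pages in the record is 58, under the 67 limit). But: (f) operates against (a): the reportable unit count is 100, under the 103 limit. (g) is triggered (a current Annual Notice is held), but is itself disapplied by (h): (h) is triggered — a current Class C Exemption Letter is held. (i) is engaged (the registered capacity is 3,670 units, meeting the 3,380 units threshold), but is displaced by (j): (j) operates against (i): a current Tier 1 Approval is held. (k), which would lift (j), is not engaged — the record's age is 18 years, short of 19 years. So (a) is unavailable.
Exception (b) fails — the audit relates to a closed matter.
Exception (c) does not apply: the Tier 3 Declaration is not current.
Exception (d) requires that the reference index is under 535; but the reference index is 648, not under 535, so (d) is unavailable.
Exception (e): the qualifying period is 270 days, less than the 320 days limit; assessed value is $287,000, less than the $336,500 limit — every condition holds. However, paragraph (o) must be considered: (o) is triggered — a current General Notice is held. So (e) is unavailable.
Every exception is unavailable, so the rule governs.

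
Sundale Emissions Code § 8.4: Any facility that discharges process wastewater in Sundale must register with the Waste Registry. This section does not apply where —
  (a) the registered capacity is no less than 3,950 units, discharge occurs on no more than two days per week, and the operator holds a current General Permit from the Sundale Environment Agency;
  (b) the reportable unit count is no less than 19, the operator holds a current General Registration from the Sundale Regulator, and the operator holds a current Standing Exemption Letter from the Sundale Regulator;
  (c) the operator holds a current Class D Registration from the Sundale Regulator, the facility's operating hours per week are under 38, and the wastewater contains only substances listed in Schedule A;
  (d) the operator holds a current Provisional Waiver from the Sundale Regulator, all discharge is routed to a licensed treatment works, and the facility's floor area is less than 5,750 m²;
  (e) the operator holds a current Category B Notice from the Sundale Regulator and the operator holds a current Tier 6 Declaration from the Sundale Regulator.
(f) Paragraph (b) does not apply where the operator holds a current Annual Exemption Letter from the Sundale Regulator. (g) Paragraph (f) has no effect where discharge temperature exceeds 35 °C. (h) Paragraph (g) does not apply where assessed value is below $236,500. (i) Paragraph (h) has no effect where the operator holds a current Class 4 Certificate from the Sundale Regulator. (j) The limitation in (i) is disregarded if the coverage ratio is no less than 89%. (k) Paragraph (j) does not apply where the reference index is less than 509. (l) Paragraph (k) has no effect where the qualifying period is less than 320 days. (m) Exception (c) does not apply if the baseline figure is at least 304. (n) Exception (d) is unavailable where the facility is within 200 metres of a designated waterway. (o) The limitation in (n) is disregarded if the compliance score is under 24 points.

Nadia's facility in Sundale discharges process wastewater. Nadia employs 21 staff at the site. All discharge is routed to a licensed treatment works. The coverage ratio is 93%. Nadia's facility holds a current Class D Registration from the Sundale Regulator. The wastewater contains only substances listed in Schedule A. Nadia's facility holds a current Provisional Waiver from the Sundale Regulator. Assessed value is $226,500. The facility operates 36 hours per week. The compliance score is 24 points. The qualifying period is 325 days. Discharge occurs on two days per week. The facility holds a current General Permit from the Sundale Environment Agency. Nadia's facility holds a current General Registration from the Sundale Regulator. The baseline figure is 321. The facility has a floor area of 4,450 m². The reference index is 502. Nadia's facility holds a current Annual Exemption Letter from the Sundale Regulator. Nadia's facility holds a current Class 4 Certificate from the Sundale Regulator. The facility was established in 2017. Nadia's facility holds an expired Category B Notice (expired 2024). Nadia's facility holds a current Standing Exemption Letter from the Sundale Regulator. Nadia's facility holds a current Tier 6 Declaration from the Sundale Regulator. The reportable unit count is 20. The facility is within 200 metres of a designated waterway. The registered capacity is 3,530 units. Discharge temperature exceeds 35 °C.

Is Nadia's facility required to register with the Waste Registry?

No — exception (b) applies; Nadia's facility is not required to register with the Waste Registry.

Exception (a) fails — the registered capacity is 3,530 units, short of 3,950 units.
Exception (b)'s conditions are all satisfied: the reportable unit count is 20, meeting the 19 threshold; a current General Registration is held; a current Standing Exemption Letter is held. Considering the limiting provisions: (f) would limit (b) — a current Annual Exemption Letter is held — but (g) sets (f) aside: (g) operates against (f): discharge temperature exceeds 35 °C. (h) would limit (g) — assessed value is $226,500, below the $236,500 limit — but (i) sets (h) aside: (i) is triggered — a current Class 4 Certificate is held. (j) is engaged (the coverage ratio is 93%, meeting the 89% threshold), but is set aside by (k): (k) operates against (j): the reference index is 502, less than the 509 limit. (l) is inapplicable (the qualifying period is 325 days, not less than 320 days), so (k) stands. Exception (b) stands.
All of (c)'s requirements are met (a current Class D Registration is held; the facility's operating hours per week are 36, under the 38 limit; the wastewater is Schedule-A-only). But applying paragraph (m): (m) operates — the baseline figure is 321, meeting the 304 threshold. Exception (c) does not apply.
All of (d)'s requirements are met (a current Provisional Waiver is held; discharge is routed to a licensed treatment works; the facility's floor area is 4,450 m², less than the 5,750 m² limit). But: (n) is engaged — the facility is within 200 m of a designated waterway. (o), which would lift (n), does not operate here — the compliance score is 24 points, not under 24 points. Exception (d) does not apply.
Exception (e) fails — no current Category B Notice is held.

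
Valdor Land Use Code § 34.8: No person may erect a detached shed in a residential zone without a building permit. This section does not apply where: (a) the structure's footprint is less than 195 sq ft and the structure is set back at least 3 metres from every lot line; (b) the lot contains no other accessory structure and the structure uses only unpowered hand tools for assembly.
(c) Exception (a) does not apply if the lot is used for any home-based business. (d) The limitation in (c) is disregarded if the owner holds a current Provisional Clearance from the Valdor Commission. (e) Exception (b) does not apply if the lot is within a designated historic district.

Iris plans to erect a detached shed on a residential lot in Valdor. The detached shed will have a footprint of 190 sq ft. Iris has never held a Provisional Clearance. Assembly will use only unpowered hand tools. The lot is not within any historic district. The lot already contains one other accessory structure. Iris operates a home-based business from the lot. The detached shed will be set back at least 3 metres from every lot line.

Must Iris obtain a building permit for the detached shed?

Yes — Iris must obtain a building permit.

All of (a)'s requirements are met (the structure's footprint is 190 sq ft, less than the 195 sq ft limit; the setback is at least 3 m on every side). But applying paragraphs (c)–(d): (c) operates — a home-based business operates on the lot. (d) is not triggered (the Provisional Clearance is not current), so (c) stands. (a) is therefore removed.
Exception (b) does not apply: the lot already has another accessory structure.
No exception is made out. Iris falls within the general rule.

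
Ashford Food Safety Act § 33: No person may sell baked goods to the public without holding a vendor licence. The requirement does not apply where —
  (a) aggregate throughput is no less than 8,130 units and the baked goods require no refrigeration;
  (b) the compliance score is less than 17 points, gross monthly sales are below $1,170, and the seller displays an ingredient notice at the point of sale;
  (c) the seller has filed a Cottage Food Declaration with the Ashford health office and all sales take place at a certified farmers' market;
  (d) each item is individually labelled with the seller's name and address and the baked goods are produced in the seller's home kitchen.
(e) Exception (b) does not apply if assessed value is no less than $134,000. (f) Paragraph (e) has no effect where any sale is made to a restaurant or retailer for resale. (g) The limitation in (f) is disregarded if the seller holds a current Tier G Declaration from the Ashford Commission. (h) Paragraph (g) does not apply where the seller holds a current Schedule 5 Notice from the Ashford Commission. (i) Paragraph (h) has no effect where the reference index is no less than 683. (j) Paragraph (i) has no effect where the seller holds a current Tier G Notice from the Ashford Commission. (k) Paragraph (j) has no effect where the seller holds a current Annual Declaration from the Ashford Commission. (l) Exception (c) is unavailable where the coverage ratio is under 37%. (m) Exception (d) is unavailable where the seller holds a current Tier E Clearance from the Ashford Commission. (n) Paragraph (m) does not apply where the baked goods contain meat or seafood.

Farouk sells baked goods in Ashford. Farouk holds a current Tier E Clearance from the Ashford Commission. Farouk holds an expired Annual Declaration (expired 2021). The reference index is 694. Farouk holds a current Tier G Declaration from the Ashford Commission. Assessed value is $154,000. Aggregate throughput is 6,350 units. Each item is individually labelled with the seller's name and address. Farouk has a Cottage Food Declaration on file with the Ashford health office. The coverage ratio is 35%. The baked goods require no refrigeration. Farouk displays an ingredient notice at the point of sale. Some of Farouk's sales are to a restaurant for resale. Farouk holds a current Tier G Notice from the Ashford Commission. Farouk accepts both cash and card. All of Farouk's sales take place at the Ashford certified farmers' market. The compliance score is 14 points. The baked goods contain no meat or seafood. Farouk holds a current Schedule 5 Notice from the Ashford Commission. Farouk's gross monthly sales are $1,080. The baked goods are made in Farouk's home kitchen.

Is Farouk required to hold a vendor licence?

Exception (a) does not apply: aggregate throughput is 6,350 units, short of 8,130 units.
All of (b)'s requirements are met (the compliance score is 14 points, less than the 17 points limit; gross monthly sales are $1,080, below the $1,170 limit; an ingredient notice is displayed). Considering the limiting provisions: (e) is engaged (assessed value is $154,000, meeting the $134,000 threshold), but is displaced by (f): (f) operates — some sales are to a restaurant for resale. (g) operates (a current Tier G Declaration is held), but yields to (h): (h) applies — a current Schedule 5 Notice is held. (i) would limit (h) — the reference index is 694, meeting the 683 threshold — but (j) sets (i) aside: (j) operates against (i): a current Tier G Notice is held. (k), which would lift (j), is not triggered — no current Annual Declaration is held. Exception (b) stands.
All of (c)'s requirements are met (a Cottage Food Declaration is on file; all sales are at a certified farmers' market). However, paragraph (l) must be considered: (l) is triggered — the coverage ratio is 35%, under the 37% limit. (c) is therefore removed.
All of (d)'s requirements are met (items are individually labelled; the baked goods are home-kitchen produced). But applying paragraphs (m)–(n): (m) operates against (d): a current Tier E Clearance is held. (n) is inapplicable (the baked goods contain no meat or seafood), so (m) stands. So (d) is unavailable.

No — exception (b) applies; Farouk is not required to hold a vendor licence.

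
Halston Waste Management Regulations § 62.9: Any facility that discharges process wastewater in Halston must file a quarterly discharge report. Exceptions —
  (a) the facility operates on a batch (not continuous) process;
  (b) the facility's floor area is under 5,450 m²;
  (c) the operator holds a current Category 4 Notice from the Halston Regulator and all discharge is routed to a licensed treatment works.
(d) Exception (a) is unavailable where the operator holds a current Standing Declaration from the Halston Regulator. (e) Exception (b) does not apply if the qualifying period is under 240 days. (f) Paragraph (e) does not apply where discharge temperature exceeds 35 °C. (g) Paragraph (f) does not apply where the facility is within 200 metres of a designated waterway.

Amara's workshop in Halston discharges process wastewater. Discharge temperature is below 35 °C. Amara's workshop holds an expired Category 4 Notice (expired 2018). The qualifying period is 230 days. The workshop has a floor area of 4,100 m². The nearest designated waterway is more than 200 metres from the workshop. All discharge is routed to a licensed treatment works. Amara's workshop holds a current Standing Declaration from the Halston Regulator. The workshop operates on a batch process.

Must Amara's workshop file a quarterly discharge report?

Exception (a): the facility operates on a batch process — every condition holds. But: (d) applies — a current Standing Declaration is held. Exception (a) does not apply.
Exception (b)'s conditions are all satisfied: the facility's floor area is 4,100 m², under the 5,450 m² limit. However, paragraphs (e)–(g) must be considered: (e) operates against (b): the qualifying period is 230 days, under the 240 days limit. (f) does not operate here (discharge temperature is below 35 °C), so (e) stands. So (b) is unavailable.
Exception (c) does not apply: the Category 4 Notice is not current.
No exception is made out. Amara's workshop falls within the general rule.

Yes — Amara's workshop must file a quarterly discharge report.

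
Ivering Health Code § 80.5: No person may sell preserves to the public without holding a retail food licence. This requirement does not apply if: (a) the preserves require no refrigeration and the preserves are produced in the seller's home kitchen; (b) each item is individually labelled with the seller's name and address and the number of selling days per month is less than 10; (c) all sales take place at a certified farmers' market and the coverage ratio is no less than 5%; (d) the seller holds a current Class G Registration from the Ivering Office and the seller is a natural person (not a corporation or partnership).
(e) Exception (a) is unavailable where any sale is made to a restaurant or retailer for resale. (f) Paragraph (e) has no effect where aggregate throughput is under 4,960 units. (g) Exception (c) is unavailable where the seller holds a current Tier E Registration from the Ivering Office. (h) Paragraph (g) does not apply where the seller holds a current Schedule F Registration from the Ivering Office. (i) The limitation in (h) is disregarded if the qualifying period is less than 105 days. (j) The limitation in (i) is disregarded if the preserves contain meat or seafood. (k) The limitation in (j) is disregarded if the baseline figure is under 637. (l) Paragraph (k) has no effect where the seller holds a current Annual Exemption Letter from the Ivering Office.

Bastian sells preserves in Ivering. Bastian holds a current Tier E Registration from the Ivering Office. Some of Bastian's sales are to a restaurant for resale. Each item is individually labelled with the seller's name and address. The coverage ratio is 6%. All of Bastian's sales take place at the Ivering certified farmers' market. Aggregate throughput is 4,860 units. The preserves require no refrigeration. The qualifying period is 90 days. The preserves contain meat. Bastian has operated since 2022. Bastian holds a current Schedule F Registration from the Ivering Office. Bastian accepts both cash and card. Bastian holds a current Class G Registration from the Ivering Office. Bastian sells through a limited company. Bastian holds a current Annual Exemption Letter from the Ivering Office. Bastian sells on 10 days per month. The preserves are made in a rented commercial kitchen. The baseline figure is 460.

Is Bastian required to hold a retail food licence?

No — exception (c) applies; Bastian is not required to hold a retail food licence.

Exception (a) does not apply: the preserves are made in a commercial kitchen, not a home kitchen.
Exception (b) requires that the number of selling days per month is less than 10; but the number of selling days per month is 10, not less than 10, so (b) is unavailable.
Exception (c) is satisfied on its face — all sales are at a certified farmers' market; the coverage ratio is 6%, meeting the 5% threshold. Considering the limiting provisions: (g) would limit (c) — a current Tier E Registration is held — but (h) sets (g) aside: (h) is engaged — a current Schedule F Registration is held. (i) operates (the qualifying period is 90 days, less than the 105 days limit), but is displaced by (j): (j) operates against (i): the preserves contain meat. (k) would limit (j) — the baseline figure is 460, under the 637 limit — but (l) sets (k) aside: (l) is engaged — a current Annual Exemption Letter is held. Exception (c) stands.
Exception (d) requires that the seller is a natural person (not a corporation or partnership); but the seller operates through a limited company, so (d) is unavailable.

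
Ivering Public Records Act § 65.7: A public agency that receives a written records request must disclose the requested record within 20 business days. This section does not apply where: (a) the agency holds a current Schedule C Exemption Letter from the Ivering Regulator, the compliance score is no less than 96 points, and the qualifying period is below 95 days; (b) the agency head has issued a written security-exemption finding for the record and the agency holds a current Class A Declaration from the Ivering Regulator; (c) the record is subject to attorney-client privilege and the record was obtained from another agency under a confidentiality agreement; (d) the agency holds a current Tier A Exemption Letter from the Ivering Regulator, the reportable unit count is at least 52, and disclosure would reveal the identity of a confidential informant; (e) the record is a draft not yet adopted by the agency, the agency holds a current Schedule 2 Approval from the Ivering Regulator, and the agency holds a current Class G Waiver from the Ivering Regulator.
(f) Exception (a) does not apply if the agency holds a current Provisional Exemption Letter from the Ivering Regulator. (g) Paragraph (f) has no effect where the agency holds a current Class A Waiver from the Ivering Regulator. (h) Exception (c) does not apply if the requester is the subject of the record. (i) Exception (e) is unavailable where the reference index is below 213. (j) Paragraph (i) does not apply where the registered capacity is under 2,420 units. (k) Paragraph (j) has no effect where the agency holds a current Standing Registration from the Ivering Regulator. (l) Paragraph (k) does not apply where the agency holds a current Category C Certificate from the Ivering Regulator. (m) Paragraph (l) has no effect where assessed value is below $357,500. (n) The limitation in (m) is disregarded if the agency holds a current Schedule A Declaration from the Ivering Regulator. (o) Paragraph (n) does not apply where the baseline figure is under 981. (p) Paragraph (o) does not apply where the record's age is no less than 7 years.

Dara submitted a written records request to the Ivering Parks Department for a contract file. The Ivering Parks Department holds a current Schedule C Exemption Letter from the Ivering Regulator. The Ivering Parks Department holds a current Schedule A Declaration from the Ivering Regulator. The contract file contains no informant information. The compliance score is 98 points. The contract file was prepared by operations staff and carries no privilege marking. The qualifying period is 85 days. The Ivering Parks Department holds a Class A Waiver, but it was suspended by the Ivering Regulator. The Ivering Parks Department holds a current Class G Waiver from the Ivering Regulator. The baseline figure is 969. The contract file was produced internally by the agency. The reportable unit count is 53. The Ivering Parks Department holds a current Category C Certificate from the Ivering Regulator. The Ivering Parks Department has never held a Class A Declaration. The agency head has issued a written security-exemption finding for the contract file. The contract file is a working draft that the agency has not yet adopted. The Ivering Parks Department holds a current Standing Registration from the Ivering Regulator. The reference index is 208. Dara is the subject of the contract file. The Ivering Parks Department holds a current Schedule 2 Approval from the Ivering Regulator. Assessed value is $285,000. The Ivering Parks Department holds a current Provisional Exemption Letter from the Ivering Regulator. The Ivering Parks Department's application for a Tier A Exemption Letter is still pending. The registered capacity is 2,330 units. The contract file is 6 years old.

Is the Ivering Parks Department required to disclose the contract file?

Yes — the Ivering Parks Department must disclose the contract file.

Exception (a) is satisfied on its face — a current Schedule C Exemption Letter is held; the compliance score is 98 points, meeting the 96 points threshold; the qualifying period is 85 days, below the 95 days limit. But: (f) operates against (a): a current Provisional Exemption Letter is held. (g), which would lift (f), does not operate here — the Class A Waiver is not current. Exception (a) does not apply.
Exception (b) requires that the agency holds a current Class A Declaration from the Ivering Regulator; but the Class A Declaration is not current, so (b) is unavailable.
Exception (c) does not apply: the contract file carries no privilege marking.
Exception (d) fails — the Tier A Exemption Letter is not current.
Exception (e): the contract file is an unadopted draft; a current Schedule 2 Approval is held; a current Class G Waiver is held — every condition holds. But: (i) is triggered — the reference index is 208, below the 213 limit. (j) would limit (i) — the registered capacity is 2,330 units, under the 2,420 units limit — but (k) sets (j) aside: (k) operates against (j): a current Standing Registration is held. (l) would limit (k) — a current Category C Certificate is held — but (m) sets (l) aside: (m) operates against (l): assessed value is $285,000, below the $357,500 limit. (n) would limit (m) — a current Schedule A Declaration is held — but (o) sets (n) aside: (o) operates against (n): the baseline figure is 969, under the 981 limit. (p) is inapplicable (the record's age is 6 years, short of 7 years), so (o) stands. (e) is therefore removed.
No exception applies. The general rule governs.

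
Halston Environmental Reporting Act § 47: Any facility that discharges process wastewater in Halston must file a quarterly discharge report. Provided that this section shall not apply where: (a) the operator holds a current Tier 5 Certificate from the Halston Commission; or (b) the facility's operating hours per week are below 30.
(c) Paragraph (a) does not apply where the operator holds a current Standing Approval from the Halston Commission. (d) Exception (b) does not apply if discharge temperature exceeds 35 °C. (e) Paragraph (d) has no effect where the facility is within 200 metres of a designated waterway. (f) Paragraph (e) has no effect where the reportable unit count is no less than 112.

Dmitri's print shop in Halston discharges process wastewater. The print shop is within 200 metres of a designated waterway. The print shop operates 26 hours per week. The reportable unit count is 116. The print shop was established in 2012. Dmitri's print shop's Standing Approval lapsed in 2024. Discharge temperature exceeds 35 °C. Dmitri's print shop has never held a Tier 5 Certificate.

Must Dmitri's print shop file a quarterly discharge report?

Yes — Dmitri's print shop must file a quarterly discharge report.

Exception (a) does not apply: the Tier 5 Certificate is not current.
Exception (b): the facility's operating hours per week are 26, below the 30 limit — every condition holds. But applying paragraphs (d)–(f): (d) operates against (b): discharge temperature exceeds 35 °C. (e) would limit (d) — the print shop is within 200 m of a designated waterway — but (f) sets (e) aside: (f) is triggered — the reportable unit count is 116, meeting the 112 threshold. (b) is therefore removed.
No exception applies. The general rule governs.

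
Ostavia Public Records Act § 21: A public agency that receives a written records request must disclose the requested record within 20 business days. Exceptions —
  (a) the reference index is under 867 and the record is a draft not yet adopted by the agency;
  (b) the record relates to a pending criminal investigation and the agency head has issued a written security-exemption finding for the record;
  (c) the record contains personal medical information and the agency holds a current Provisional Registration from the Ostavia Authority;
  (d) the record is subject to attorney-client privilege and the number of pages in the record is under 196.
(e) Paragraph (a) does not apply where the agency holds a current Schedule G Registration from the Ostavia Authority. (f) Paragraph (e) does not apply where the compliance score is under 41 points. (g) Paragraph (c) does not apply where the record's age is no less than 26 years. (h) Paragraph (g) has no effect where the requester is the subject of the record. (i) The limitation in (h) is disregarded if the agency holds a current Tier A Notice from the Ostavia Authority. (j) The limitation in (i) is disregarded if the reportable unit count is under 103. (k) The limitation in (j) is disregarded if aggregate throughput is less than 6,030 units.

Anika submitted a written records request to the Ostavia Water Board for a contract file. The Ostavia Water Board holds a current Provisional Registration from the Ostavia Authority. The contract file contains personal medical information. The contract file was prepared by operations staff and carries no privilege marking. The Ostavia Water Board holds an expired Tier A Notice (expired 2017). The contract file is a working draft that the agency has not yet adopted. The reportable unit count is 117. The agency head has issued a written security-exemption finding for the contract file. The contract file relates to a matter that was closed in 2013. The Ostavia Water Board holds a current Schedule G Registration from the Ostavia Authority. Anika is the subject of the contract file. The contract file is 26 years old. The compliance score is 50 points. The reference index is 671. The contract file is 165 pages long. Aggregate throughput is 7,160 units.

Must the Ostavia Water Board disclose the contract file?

All of (a)'s requirements are met (the reference index is 671, under the 867 limit; the contract file is an unadopted draft). Turning to paragraphs (e)–(f): (e) operates against (a): a current Schedule G Registration is held. (f) is inapplicable (the compliance score is 50 points, not under 41 points), so (e) stands. So (a) is unavailable.
Exception (b) requires that the record relates to a pending criminal investigation; but the contract file relates to a closed matter, so (b) is unavailable.
All of (c)'s requirements are met (the contract file contains personal medical information; a current Provisional Registration is held). Under paragraphs (g)–(k): (g) would limit (c) — the record's age is 26 years, meeting the 26 years threshold — but (h) sets (g) aside: (h) is engaged — Anika is the subject of the contract file. (i), which would lift (h), is inapplicable — the Tier A Notice is not current. (c) remains available.
Exception (d) requires that the record is subject to attorney-client privilege; but the contract file carries no privilege marking, so (d) is unavailable.

No — exception (c) applies; the Ostavia Water Board is not required to disclose the contract file.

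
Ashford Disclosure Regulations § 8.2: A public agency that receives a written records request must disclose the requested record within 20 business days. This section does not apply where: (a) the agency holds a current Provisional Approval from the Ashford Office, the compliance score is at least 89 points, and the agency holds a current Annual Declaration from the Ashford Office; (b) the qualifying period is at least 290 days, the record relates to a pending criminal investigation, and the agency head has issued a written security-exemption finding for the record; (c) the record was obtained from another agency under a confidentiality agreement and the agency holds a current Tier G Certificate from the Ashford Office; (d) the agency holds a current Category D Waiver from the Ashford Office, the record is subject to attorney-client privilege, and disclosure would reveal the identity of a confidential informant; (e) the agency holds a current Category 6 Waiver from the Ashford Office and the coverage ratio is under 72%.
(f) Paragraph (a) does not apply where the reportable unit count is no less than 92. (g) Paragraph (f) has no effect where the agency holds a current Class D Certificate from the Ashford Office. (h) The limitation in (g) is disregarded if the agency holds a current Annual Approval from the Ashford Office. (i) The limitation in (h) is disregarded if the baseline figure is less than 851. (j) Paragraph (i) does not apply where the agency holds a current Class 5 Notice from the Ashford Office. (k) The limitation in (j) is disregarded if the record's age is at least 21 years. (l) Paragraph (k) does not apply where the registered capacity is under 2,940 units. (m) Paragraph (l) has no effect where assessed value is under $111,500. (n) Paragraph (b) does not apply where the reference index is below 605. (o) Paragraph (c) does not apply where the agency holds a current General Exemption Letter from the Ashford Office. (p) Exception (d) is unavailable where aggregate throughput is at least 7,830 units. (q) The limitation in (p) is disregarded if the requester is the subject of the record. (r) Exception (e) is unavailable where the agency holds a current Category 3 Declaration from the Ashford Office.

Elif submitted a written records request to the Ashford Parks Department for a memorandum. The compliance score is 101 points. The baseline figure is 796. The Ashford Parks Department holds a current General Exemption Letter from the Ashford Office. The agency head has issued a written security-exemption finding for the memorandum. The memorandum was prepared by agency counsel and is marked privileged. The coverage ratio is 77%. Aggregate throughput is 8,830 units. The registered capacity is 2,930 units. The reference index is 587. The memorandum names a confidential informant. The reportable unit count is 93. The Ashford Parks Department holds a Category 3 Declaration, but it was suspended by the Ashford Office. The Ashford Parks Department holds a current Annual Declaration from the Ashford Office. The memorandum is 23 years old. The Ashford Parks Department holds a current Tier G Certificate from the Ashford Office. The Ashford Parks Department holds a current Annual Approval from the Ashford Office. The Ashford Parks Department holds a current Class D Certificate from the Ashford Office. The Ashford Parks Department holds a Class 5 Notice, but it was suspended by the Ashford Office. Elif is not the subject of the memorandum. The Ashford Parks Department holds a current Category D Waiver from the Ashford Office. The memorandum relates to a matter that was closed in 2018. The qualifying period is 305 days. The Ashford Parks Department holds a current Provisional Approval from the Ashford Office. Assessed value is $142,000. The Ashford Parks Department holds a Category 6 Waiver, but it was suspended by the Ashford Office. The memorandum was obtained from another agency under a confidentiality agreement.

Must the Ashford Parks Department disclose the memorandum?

No — exception (a) applies; the Ashford Parks Department is not required to disclose the memorandum.

Exception (a): a current Provisional Approval is held; the compliance score is 101 points, meeting the 89 points threshold; a current Annual Declaration is held — every condition holds. Considering the limiting provisions: (f) would limit (a) — the reportable unit count is 93, meeting the 92 threshold — but (g) sets (f) aside: (g) operates against (f): a current Class D Certificate is held. (h) would limit (g) — a current Annual Approval is held — but (i) sets (h) aside: (i) operates against (h): the baseline figure is 796, less than the 851 limit. (j) is not triggered (the Class 5 Notice is not current), so (i) stands. Exception (a) stands.
Exception (b) fails — the memorandum relates to a closed matter.
All of (c)'s requirements are met (the memorandum was obtained under a confidentiality agreement; a current Tier G Certificate is held). However, paragraph (o) must be considered: (o) operates against (c): a current General Exemption Letter is held. (c) is therefore removed.
Exception (d)'s conditions are all satisfied: a current Category D Waiver is held; the memorandum is privileged; the memorandum names a confidential informant. But: (p) operates against (d): aggregate throughput is 8,830 units, meeting the 7,830 units threshold. (q), which would lift (p), is not engaged — Elif is not the subject of the memorandum. Exception (d) does not apply.
Exception (e) fails — no current Category 6 Waiver is held.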